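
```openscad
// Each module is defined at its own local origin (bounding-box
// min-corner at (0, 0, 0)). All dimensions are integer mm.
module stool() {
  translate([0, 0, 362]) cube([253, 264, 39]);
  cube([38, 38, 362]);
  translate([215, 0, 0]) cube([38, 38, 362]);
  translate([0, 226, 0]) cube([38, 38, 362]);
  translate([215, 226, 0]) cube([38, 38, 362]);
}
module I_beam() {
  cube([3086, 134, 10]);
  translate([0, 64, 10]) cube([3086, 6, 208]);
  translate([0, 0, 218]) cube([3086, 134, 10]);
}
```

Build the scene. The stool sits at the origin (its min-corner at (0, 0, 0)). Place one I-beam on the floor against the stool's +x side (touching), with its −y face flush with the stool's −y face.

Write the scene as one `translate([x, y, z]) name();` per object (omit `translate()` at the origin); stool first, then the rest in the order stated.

stool();
translate([253, 0, 0]) I_beam();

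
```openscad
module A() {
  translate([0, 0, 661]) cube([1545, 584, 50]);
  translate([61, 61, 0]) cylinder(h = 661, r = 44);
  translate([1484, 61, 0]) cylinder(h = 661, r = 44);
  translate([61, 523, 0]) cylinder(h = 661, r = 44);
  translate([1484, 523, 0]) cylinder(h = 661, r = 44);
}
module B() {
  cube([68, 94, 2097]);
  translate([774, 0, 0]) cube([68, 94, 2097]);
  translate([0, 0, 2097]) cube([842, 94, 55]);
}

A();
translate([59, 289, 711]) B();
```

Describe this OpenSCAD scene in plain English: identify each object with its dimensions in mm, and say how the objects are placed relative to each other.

A is a table with a 1545×584 mm rectangular top, 50 mm thick, top surface at z = 711 mm, supported by four round legs of 88 mm diameter, each leg's bounding box inset 17 mm from the nearest pair of top edges, running from the floor.

B is a rectangular door frame: two vertical jambs of 68×94 mm section, 2097 mm tall, with a clear opening 706 mm wide between their inner faces. A header 55 mm tall and 94 mm deep lies on top of the jambs and spans the full outside width.

The door frame is on top of the table.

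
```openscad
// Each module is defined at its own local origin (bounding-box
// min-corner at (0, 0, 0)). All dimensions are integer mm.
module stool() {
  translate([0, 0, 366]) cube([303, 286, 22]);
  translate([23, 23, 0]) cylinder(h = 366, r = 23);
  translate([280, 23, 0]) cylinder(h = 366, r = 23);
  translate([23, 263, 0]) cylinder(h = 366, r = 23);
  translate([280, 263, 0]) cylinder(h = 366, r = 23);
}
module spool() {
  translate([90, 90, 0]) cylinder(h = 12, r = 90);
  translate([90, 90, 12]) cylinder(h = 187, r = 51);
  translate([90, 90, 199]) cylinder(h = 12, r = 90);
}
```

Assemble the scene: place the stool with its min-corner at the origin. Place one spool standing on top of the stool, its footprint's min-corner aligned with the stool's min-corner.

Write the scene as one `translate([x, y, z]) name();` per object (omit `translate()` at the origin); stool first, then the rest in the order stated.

stool();
translate([0, 0, 388]) spool();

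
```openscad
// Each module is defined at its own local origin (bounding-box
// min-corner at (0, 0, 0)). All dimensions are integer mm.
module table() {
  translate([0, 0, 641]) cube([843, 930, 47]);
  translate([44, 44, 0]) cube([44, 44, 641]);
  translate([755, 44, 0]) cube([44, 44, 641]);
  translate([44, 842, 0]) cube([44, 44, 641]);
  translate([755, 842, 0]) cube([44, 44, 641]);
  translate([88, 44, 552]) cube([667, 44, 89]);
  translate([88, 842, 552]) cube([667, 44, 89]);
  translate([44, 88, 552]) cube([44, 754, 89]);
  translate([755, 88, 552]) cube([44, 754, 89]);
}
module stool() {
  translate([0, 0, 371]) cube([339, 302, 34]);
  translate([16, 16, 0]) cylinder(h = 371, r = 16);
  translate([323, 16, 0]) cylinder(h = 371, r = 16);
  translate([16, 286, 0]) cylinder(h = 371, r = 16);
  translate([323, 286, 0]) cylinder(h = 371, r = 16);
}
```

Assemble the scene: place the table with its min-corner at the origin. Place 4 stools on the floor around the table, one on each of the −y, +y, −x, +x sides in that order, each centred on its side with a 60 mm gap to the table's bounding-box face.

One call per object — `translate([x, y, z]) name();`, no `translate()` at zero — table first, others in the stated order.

table();
translate([252, -362, 0]) stool();
translate([252, 990, 0]) stool();
translate([-399, 314, 0]) stool();
translate([903, 314, 0]) stool();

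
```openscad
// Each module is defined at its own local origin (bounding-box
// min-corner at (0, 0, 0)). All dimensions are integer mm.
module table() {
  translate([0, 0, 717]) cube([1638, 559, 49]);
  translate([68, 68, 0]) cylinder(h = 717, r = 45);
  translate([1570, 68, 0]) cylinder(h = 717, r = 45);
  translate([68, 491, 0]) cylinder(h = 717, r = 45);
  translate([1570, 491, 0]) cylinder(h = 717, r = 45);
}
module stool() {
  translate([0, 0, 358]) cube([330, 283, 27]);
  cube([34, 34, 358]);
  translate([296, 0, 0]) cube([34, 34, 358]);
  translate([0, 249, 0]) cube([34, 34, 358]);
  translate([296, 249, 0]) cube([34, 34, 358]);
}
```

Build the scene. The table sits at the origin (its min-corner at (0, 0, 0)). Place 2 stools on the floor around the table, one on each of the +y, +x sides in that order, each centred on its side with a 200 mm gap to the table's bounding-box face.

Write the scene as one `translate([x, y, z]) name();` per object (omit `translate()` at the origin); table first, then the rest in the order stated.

table();
translate([654, 759, 0]) stool();
translate([1838, 138, 0]) stool();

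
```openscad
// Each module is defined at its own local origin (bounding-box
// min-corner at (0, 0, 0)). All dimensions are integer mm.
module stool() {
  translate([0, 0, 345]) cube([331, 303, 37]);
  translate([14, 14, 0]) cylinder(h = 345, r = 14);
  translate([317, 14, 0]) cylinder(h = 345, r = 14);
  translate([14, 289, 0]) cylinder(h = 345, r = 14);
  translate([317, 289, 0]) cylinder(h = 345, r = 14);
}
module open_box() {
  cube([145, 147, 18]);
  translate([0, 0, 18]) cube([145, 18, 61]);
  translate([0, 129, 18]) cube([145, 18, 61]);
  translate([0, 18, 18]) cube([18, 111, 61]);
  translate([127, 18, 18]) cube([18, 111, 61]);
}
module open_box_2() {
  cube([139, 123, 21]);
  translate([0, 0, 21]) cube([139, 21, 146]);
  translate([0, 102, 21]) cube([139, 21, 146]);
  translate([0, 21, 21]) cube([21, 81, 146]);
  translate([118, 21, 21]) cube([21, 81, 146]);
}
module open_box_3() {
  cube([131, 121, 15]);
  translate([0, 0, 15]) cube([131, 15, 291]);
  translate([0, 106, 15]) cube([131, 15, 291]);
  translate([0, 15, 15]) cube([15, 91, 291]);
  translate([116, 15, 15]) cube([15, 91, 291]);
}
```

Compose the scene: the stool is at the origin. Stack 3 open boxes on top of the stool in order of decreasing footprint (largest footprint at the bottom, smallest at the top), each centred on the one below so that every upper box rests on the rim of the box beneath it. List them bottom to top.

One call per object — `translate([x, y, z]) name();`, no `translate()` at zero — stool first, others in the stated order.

stool();
translate([93, 78, 382]) open_box();
translate([96, 90, 461]) open_box_2();
translate([100, 91, 628]) open_box_3();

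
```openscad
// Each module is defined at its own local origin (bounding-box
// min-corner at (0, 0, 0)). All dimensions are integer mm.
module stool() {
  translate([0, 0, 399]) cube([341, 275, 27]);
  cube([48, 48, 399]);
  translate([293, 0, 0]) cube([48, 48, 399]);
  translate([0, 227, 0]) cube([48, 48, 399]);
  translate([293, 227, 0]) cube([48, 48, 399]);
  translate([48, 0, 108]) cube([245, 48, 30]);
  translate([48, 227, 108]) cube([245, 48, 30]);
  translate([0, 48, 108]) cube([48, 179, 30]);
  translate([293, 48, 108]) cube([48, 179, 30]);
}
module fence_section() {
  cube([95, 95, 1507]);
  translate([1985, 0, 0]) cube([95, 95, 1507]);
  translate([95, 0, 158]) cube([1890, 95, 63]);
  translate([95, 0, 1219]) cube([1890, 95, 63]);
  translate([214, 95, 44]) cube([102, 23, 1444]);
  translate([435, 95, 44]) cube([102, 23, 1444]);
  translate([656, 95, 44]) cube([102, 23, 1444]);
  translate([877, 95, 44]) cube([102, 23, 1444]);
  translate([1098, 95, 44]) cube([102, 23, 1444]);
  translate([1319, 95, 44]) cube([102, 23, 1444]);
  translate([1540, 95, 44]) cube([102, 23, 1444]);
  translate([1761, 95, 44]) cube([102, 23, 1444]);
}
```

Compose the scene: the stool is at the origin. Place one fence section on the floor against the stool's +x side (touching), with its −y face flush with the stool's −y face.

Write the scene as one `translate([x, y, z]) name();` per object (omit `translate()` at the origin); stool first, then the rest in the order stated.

stool();
translate([341, 0, 0]) fence_section();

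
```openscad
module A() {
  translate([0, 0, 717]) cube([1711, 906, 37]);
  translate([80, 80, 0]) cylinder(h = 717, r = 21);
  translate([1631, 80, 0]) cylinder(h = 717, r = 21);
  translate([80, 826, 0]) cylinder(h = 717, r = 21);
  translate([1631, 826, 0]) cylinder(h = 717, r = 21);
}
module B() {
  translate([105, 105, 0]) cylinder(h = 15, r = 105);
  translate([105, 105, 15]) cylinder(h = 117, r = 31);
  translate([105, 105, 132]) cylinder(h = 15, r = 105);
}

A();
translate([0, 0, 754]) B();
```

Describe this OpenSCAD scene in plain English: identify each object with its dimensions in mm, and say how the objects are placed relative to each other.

A is a table with a 1711×906 mm rectangular top, 37 mm thick, top surface at z = 754 mm, supported by four round legs of 42 mm diameter, each leg's bounding box inset 59 mm from the nearest pair of top edges, running from the floor.

B is a spool: two coaxial disc flanges of radius 105 mm and thickness 15 mm, joined by a core cylinder of radius 31 mm and height 117 mm. The lower flange rests on z = 0 and the three cylinders share a vertical axis.

The spool is on top of the table.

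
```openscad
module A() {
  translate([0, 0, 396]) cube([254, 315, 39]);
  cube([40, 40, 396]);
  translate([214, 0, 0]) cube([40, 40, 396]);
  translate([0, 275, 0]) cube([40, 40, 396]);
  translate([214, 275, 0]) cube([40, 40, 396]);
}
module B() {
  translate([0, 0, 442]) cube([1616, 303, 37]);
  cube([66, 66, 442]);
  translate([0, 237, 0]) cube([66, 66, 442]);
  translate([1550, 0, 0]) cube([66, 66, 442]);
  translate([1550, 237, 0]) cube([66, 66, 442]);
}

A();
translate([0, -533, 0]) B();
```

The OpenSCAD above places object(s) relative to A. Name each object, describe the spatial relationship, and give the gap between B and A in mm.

The bench's nearest face is 230 mm from the stool's −y face.

A is a stool. B is a bench. The bench is on the floor beside the stool on its −y side. The gap between the bench and the stool is 230 mm.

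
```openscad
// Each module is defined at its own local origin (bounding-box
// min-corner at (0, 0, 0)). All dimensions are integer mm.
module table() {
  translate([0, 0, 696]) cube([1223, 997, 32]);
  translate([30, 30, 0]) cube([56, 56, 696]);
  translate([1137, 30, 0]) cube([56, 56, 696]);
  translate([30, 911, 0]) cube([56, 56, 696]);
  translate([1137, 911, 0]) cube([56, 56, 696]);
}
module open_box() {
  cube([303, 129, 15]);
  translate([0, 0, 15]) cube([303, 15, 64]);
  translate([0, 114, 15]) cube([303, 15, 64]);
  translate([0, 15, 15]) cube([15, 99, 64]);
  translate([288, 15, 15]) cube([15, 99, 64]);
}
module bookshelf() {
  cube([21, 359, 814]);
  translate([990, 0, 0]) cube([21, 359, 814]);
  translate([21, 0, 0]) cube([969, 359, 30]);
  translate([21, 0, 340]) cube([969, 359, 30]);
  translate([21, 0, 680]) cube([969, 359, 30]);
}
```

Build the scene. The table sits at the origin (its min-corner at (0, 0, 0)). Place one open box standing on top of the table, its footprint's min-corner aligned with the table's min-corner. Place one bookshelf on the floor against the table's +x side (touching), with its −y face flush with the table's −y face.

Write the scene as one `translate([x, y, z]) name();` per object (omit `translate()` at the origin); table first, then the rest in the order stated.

table();
translate([0, 0, 728]) open_box();
translate([1223, 0, 0]) bookshelf();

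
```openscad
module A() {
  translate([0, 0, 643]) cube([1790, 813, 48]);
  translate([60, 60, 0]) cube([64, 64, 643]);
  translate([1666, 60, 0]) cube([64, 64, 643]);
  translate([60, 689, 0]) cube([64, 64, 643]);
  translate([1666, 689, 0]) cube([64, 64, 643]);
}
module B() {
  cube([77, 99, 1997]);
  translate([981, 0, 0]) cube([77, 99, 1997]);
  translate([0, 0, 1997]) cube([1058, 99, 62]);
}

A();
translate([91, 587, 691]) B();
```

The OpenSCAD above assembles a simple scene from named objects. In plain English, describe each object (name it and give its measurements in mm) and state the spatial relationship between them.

A is a table: top 1790 mm (x) × 813 mm (y), 48 mm thick, upper face at z = 691 mm, on four 64×64 mm square legs, each inset 60 mm from the nearest pair of top edges, running from z = 0 to the bottom of the top.

B is a door frame. The clear opening is 904 mm wide and 1997 mm high. Two 77 mm wide jambs, 99 mm deep, stand either side of the opening from the floor to the top of the opening. A 62 mm thick head sits across the top of both jambs, spanning the full outside width of the frame.

The door frame is on top of the table.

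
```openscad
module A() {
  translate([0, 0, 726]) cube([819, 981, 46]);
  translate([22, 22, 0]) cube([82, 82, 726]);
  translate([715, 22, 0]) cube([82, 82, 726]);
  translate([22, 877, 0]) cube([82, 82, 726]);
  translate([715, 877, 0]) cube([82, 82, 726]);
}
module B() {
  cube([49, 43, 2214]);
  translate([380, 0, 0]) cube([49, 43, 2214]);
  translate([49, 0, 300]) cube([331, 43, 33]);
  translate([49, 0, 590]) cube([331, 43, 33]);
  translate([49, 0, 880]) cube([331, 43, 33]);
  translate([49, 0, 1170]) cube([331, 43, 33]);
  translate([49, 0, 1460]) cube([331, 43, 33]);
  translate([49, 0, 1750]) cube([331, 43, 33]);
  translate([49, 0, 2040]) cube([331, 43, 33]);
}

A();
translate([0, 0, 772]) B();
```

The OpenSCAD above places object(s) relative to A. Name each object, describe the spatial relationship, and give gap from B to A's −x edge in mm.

The ladder's min-x is at 0; the table's min-x is 0; gap = 0 mm.

A is a table. B is a ladder. The ladder is on top of the table. The gap from the ladder to the table's −x edge is 0 mm.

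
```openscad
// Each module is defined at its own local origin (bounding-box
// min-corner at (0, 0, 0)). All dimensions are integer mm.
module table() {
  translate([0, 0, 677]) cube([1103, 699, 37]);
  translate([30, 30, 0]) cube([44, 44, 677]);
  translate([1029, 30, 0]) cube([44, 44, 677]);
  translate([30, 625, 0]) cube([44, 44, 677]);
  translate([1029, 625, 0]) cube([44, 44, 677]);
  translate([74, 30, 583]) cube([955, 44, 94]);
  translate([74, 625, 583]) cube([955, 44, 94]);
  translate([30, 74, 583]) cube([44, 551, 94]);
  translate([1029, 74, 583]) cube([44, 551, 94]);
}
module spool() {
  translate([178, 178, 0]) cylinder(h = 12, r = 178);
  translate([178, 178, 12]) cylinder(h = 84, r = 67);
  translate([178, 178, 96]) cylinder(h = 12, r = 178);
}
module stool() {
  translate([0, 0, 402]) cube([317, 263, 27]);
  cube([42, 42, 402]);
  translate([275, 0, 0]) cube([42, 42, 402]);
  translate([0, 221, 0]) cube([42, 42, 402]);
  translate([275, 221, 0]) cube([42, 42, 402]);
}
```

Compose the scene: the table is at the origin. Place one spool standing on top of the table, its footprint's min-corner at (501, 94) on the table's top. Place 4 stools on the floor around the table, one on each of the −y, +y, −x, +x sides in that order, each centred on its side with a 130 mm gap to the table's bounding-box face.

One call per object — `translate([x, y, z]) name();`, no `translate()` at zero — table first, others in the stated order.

table();
translate([501, 94, 714]) spool();
translate([393, -393, 0]) stool();
translate([393, 829, 0]) stool();
translate([-447, 218, 0]) stool();
translate([1233, 218, 0]) stool();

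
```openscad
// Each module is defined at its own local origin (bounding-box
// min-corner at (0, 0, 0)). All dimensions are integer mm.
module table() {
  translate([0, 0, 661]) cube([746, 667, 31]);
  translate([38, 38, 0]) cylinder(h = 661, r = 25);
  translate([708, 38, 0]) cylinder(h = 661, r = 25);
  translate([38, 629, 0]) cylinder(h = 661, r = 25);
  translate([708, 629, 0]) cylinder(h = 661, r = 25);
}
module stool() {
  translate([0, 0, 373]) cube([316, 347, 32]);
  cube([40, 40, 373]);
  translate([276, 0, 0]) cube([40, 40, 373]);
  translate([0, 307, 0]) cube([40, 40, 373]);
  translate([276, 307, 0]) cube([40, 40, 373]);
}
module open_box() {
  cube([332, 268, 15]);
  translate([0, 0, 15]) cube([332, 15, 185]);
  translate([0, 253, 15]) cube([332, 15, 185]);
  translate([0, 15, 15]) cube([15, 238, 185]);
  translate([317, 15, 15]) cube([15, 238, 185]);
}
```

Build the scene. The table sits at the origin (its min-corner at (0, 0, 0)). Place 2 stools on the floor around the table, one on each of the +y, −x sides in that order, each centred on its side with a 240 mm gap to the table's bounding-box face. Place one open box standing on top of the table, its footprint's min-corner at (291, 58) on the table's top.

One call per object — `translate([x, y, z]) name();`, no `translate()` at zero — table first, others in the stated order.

table();
translate([215, 907, 0]) stool();
translate([-556, 160, 0]) stool();
translate([291, 58, 692]) open_box();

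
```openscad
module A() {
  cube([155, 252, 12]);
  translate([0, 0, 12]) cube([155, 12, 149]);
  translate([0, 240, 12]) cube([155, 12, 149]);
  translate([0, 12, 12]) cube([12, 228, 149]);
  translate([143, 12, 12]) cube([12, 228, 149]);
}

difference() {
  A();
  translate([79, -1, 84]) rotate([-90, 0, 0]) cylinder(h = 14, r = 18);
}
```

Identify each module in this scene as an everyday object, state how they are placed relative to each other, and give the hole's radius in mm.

A is an open box. The open box has a circular hole through its front wall. The hole's radius is 18 mm.

The subtracted cylinder has r = 18 mm.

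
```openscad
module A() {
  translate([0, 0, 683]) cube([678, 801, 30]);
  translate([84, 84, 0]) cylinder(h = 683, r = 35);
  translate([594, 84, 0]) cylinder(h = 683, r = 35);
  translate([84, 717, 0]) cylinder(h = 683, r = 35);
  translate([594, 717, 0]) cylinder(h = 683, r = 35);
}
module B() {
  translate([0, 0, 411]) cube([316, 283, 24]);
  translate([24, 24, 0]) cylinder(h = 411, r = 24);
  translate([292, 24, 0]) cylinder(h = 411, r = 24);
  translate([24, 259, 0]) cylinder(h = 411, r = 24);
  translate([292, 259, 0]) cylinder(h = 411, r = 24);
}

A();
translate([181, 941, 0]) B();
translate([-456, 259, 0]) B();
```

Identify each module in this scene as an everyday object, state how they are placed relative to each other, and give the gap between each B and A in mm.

Each stool's nearest face is 140 mm from the table's bounding box.

A is a table. B is a stool. Two stools sit around the table at the +y, −x sides. The gap between each stool and the table is 140 mm.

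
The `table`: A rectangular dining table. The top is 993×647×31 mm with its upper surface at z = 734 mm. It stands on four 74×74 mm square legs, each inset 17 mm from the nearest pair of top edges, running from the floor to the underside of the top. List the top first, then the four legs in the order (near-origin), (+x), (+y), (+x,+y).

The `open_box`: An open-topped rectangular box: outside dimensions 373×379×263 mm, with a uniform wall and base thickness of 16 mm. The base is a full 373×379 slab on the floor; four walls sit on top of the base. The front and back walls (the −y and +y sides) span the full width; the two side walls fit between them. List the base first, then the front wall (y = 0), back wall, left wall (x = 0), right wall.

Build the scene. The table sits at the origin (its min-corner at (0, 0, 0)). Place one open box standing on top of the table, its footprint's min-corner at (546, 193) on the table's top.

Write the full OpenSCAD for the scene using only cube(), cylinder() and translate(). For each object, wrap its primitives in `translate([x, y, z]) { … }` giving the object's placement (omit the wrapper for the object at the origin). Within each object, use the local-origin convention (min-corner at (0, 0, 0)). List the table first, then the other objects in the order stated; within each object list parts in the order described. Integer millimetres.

translate([0, 0, 703]) cube([993, 647, 31]);
translate([17, 17, 0]) cube([74, 74, 703]);
translate([902, 17, 0]) cube([74, 74, 703]);
translate([17, 556, 0]) cube([74, 74, 703]);
translate([902, 556, 0]) cube([74, 74, 703]);
translate([546, 193, 734]) {
  cube([373, 379, 16]);
  translate([0, 0, 16]) cube([373, 16, 247]);
  translate([0, 363, 16]) cube([373, 16, 247]);
  translate([0, 16, 16]) cube([16, 347, 247]);
  translate([357, 16, 16]) cube([16, 347, 247]);
}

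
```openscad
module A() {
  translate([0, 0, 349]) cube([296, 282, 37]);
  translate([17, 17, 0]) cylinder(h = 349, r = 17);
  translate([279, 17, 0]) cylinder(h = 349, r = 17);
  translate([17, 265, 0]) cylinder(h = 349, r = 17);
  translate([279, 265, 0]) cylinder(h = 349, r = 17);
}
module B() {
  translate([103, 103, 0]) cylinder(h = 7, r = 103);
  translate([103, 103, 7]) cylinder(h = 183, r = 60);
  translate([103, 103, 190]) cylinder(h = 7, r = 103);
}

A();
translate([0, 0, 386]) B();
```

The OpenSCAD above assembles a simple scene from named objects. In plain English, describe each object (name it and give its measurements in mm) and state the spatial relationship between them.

A is a four-legged stool. The seat is 296×282 mm, 37 mm thick, top at z = 386 mm. It stands on four round legs, each 34 mm in diameter, from z = 0 to the seat underside, each leg's axis is inset half a diameter from the nearest pair of seat edges (so the leg's bounding box is flush with the corner).

B is a spool: two coaxial disc flanges of radius 103 mm and thickness 7 mm, joined by a core cylinder of radius 60 mm and height 183 mm. The lower flange rests on z = 0 and the three cylinders share a vertical axis.

The spool is on top of the stool.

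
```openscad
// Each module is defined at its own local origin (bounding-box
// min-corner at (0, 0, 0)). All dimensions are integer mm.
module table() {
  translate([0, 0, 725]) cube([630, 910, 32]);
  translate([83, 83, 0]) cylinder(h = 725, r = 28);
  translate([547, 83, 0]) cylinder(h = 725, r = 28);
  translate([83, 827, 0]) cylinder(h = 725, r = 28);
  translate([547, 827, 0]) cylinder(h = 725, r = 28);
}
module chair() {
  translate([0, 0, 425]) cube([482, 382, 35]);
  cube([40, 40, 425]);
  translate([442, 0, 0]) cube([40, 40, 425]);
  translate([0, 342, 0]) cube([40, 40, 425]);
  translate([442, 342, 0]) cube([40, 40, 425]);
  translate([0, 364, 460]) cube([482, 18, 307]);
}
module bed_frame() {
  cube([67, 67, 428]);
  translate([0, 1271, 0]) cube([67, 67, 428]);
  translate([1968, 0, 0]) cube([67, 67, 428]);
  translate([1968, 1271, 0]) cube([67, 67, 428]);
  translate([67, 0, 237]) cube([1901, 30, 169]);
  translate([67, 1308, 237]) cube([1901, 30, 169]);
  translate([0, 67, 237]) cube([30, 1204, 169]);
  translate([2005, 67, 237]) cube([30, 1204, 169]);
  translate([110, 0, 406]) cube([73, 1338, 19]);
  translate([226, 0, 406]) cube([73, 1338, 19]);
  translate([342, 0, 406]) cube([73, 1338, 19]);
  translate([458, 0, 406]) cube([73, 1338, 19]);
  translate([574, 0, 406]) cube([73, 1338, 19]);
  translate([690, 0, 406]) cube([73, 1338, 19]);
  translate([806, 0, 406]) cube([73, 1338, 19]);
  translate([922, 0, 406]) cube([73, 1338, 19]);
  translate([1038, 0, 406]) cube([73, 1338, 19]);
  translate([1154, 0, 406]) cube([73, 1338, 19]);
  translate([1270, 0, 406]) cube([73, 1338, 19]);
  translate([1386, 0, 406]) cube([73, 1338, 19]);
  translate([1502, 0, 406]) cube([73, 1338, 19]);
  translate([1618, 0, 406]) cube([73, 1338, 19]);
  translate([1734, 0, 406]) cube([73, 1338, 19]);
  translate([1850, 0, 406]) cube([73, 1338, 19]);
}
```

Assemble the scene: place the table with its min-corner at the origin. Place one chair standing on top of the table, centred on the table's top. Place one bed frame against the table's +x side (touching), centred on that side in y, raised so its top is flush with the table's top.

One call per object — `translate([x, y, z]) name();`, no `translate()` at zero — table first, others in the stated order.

table();
translate([74, 264, 757]) chair();
translate([630, -214, 329]) bed_frame();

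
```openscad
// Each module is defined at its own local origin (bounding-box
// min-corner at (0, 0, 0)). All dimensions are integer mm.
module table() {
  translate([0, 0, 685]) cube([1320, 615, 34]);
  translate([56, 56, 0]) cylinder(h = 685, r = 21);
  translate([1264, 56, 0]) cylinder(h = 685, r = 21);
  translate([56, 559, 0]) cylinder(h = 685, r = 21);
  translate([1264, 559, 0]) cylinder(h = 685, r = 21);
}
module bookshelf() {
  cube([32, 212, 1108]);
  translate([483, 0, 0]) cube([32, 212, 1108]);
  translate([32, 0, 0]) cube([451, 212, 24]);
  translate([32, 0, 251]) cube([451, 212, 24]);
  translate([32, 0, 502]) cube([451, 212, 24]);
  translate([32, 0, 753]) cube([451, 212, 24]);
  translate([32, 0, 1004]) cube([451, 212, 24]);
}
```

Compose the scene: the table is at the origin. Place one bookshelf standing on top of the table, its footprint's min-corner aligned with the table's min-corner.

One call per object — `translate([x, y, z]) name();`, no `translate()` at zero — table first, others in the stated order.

table();
translate([0, 0, 719]) bookshelf();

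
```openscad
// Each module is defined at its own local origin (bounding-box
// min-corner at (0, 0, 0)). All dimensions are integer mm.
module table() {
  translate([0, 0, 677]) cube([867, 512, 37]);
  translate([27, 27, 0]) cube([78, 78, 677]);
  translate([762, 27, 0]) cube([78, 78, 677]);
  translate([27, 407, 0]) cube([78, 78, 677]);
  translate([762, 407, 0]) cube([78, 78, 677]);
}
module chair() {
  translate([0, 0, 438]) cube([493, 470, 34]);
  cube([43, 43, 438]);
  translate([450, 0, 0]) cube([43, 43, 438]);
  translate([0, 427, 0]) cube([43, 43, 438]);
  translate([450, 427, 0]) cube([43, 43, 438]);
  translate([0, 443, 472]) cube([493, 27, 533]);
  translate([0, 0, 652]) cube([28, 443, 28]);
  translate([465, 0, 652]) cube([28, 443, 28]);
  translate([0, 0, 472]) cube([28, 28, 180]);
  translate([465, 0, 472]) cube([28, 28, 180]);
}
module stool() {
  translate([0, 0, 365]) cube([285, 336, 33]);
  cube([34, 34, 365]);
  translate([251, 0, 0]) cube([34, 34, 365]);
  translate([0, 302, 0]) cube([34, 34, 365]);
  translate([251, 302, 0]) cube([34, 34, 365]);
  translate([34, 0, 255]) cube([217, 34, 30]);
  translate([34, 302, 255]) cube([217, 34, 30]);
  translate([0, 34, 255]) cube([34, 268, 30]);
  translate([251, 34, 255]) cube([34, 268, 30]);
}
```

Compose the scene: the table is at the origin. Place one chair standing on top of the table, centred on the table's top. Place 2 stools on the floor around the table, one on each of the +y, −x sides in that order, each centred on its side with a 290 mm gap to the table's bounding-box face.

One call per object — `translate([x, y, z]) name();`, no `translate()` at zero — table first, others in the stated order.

table();
translate([187, 21, 714]) chair();
translate([291, 802, 0]) stool();
translate([-575, 88, 0]) stool();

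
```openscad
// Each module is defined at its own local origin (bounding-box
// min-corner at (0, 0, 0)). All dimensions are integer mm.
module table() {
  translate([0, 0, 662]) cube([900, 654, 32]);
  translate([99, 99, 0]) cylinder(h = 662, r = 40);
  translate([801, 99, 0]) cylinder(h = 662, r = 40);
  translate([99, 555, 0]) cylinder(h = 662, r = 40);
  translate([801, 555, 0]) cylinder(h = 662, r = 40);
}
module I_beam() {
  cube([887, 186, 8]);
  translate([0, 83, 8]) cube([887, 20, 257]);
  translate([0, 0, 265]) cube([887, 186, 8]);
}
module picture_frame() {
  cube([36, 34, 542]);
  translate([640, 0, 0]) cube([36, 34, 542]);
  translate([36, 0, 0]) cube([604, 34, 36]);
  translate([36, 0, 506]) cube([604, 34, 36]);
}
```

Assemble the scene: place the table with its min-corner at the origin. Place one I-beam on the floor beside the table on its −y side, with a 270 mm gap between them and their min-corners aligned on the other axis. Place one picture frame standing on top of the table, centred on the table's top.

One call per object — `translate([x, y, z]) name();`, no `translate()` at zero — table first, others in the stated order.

table();
translate([0, -456, 0]) I_beam();
translate([112, 310, 694]) picture_frame();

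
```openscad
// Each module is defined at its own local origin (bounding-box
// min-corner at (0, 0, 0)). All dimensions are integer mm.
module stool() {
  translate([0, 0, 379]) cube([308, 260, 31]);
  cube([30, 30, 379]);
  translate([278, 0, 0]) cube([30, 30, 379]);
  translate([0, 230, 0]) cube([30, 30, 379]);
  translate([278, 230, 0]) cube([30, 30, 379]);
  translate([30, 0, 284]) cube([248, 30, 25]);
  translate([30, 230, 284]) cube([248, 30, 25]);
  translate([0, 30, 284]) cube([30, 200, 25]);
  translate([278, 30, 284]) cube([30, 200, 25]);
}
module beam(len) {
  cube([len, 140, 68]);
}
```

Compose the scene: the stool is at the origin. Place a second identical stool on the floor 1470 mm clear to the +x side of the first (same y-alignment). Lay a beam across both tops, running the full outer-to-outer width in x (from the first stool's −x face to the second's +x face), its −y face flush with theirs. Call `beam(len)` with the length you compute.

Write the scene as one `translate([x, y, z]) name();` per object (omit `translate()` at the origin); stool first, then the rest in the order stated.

stool();
translate([1778, 0, 0]) stool();
translate([0, 0, 410]) beam(2086);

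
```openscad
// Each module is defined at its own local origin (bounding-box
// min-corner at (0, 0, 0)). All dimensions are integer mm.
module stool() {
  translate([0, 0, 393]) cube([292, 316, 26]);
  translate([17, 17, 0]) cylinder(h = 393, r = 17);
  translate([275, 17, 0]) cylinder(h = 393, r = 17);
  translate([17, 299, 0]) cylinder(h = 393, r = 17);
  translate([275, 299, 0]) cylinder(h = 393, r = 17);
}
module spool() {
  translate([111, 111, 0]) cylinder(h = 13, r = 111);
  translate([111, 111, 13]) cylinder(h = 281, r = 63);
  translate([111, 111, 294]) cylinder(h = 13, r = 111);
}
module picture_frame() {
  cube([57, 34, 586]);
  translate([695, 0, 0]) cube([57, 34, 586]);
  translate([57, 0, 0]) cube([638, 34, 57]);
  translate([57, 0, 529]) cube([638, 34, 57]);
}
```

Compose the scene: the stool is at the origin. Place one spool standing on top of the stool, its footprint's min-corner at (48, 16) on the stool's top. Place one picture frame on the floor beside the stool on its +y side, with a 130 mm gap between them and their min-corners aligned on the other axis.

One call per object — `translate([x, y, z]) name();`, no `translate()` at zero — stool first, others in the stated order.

stool();
translate([48, 16, 419]) spool();
translate([0, 446, 0]) picture_frame();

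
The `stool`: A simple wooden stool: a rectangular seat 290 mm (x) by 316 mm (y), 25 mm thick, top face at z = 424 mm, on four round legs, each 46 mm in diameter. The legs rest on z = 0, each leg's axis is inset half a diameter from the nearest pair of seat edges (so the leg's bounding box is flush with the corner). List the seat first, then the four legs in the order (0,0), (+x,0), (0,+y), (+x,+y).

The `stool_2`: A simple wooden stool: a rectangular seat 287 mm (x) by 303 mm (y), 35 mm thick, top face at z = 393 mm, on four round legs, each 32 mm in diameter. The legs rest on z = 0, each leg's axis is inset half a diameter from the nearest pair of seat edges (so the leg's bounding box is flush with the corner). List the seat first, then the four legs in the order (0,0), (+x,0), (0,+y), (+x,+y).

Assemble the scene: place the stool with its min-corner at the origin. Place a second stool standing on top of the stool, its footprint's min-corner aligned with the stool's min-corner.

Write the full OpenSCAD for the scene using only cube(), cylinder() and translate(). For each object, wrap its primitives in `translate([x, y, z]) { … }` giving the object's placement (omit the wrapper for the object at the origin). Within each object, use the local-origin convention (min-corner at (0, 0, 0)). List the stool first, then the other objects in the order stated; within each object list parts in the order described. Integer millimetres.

translate([0, 0, 399]) cube([290, 316, 25]);
translate([23, 23, 0]) cylinder(h = 399, r = 23);
translate([267, 23, 0]) cylinder(h = 399, r = 23);
translate([23, 293, 0]) cylinder(h = 399, r = 23);
translate([267, 293, 0]) cylinder(h = 399, r = 23);
translate([0, 0, 424]) {
  translate([0, 0, 358]) cube([287, 303, 35]);
  translate([16, 16, 0]) cylinder(h = 358, r = 16);
  translate([271, 16, 0]) cylinder(h = 358, r = 16);
  translate([16, 287, 0]) cylinder(h = 358, r = 16);
  translate([271, 287, 0]) cylinder(h = 358, r = 16);
}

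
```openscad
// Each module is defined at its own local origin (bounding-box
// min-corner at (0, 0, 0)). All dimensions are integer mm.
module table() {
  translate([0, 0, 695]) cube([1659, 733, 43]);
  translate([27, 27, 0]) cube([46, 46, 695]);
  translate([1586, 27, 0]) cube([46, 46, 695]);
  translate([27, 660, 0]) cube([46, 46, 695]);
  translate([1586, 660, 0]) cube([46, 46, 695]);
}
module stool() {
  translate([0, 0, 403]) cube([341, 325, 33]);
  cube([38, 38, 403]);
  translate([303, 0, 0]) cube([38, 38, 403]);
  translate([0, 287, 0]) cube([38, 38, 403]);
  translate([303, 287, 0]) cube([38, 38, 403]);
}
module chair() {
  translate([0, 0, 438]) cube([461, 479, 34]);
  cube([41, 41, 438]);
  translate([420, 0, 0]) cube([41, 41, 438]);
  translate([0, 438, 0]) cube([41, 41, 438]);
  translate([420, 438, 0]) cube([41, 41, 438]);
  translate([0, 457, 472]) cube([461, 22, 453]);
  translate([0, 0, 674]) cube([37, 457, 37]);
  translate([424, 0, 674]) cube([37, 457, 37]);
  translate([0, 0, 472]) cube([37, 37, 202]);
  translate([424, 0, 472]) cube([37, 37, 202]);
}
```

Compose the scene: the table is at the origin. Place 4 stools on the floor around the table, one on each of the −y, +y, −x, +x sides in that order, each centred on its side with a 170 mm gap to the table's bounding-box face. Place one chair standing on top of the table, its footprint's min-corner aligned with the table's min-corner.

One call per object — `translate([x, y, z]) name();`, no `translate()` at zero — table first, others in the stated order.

table();
translate([659, -495, 0]) stool();
translate([659, 903, 0]) stool();
translate([-511, 204, 0]) stool();
translate([1829, 204, 0]) stool();
translate([0, 0, 738]) chair();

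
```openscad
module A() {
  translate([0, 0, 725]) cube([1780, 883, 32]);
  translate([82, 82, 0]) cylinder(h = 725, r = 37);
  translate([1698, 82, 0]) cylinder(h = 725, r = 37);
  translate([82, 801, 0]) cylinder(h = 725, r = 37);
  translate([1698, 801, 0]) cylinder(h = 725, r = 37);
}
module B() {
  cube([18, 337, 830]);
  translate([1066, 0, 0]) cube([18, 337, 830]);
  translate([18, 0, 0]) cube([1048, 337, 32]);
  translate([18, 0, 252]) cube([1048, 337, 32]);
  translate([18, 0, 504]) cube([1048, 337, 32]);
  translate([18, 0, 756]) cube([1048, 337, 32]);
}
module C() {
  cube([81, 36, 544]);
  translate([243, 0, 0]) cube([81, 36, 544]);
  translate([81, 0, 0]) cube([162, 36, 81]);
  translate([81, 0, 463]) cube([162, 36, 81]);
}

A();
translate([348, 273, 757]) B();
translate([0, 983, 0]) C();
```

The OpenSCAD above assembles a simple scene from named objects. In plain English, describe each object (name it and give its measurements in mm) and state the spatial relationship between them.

A is a table with a 1780×883 mm rectangular top, 32 mm thick, top surface at z = 757 mm, supported by four round legs of 74 mm diameter, each leg's bounding box inset 45 mm from the nearest pair of top edges, running from the floor.

B is an open bookshelf. Two side panels, each 18 mm thick, 337 mm deep and 830 mm tall, stand 1084 mm apart (outside-to-outside). Between them sit 4 shelves, each 32 mm thick and 337 mm deep, spanning the full gap between the sides. The bottom shelf rests on the floor (its underside at z = 0) and the clear gap between one shelf's top and the next shelf's underside is 220 mm.

C is a picture frame with a 162×382 mm rectangular opening (x by z) and a uniform 81 mm border on every side. Frame depth is 36 mm along y. It is built from two vertical stiles running the full outside height and two horizontal rails spanning the gap between the stiles.

The bookshelf is on top of the table, centred. The picture frame is on the floor beside the table on its +y side.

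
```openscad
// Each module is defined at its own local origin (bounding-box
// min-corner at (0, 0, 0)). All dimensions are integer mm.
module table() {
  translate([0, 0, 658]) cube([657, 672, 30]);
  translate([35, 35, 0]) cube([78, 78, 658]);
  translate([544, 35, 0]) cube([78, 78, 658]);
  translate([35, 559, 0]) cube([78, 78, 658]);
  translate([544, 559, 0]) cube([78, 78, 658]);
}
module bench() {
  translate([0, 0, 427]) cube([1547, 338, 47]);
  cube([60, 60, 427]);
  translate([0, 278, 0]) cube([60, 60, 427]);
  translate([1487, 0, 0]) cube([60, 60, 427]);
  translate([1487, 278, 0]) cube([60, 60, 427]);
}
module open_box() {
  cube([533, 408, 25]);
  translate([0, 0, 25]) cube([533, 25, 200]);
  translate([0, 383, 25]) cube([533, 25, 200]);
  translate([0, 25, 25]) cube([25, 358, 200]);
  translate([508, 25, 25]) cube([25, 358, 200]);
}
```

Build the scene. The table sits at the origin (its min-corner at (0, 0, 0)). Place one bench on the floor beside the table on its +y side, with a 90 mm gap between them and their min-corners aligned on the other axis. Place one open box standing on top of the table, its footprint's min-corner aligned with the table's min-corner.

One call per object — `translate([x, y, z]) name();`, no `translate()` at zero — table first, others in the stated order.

table();
translate([0, 762, 0]) bench();
translate([0, 0, 688]) open_box();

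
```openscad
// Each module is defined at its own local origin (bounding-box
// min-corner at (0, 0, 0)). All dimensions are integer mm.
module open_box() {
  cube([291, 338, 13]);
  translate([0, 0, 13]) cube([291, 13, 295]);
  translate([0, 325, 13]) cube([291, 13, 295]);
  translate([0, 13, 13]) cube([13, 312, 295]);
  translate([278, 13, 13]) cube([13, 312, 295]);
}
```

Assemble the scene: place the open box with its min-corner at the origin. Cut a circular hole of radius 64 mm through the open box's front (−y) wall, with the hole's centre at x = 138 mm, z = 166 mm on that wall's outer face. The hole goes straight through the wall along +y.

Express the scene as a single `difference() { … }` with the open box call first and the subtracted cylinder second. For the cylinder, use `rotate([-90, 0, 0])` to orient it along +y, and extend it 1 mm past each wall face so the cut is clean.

difference() {
  open_box();
  translate([138, -1, 166]) rotate([-90, 0, 0]) cylinder(h = 15, r = 64);
}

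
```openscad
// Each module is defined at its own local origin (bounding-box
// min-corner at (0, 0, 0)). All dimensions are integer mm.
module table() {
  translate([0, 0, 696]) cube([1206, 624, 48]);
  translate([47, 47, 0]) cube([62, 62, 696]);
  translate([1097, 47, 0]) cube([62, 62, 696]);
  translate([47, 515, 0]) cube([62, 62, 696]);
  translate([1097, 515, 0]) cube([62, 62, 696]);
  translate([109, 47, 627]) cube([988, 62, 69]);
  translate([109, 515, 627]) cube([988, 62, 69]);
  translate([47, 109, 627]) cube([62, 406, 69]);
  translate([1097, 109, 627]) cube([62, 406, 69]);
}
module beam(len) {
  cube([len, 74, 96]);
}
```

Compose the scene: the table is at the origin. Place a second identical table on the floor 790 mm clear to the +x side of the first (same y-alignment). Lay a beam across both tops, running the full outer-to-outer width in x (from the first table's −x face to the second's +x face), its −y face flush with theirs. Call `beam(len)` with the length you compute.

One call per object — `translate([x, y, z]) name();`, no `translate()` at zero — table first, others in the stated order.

table();
translate([1996, 0, 0]) table();
translate([0, 0, 744]) beam(3202);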